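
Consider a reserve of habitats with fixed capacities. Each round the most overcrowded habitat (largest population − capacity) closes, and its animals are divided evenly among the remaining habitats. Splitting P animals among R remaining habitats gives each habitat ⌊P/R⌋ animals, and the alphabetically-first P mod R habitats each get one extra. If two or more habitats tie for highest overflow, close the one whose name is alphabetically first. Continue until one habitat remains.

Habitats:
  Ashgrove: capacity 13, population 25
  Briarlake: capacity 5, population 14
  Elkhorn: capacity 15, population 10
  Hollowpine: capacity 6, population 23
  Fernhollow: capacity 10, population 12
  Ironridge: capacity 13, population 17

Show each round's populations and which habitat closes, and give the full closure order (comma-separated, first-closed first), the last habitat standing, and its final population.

Round 1: Ashgrove=25 Briarlake=14 Elkhorn=10 Fernhollow=12 Hollowpine=23 Ironridge=17 → close Hollowpine (overflow 17)
  23÷5 = 4 each, +1 to first 3
Round 2: Ashgrove=30 Briarlake=19 Elkhorn=15 Fernhollow=16 Ironridge=21 → close Ashgrove (overflow 17)
  30÷4 = 7 each, +1 to first 2
Round 3: Briarlake=27 Elkhorn=23 Fernhollow=23 Ironridge=28 → close Briarlake (overflow 22)
  27÷3 = 9 each, +1 to first 0
Round 4: Elkhorn=32 Fernhollow=32 Ironridge=37 → close Ironridge (overflow 24)
  37÷2 = 18 each, +1 to first 1
Round 5: Elkhorn=51 Fernhollow=50 → close Fernhollow (overflow 40)
  50÷1 = 50 each, +1 to first 0

Closure order: Hollowpine, Ashgrove, Briarlake, Ironridge, Fernhollow
Last habitat: Elkhorn with 101 animals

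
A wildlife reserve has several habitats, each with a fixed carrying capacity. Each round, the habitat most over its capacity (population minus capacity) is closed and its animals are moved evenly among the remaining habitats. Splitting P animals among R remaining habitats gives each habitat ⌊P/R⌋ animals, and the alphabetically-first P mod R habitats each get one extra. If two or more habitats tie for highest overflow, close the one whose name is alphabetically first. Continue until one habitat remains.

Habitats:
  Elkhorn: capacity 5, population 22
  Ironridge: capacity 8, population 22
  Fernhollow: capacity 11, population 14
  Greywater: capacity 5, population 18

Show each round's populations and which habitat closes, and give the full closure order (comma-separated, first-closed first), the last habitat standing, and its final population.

Round 1: Elkhorn=22 Fernhollow=14 Greywater=18 Ironridge=22 → close Elkhorn (overflow 17)
  22÷3 = 7 each, +1 to first 1
Round 2: Fernhollow=22 Greywater=25 Ironridge=29 → close Ironridge (overflow 21)
  29÷2 = 14 each, +1 to first 1
Round 3: Fernhollow=37 Greywater=39 → close Greywater (overflow 34)
  39÷1 = 39 each, +1 to first 0

Closure order: Elkhorn, Ironridge, Greywater
Last habitat: Fernhollow with 76 animals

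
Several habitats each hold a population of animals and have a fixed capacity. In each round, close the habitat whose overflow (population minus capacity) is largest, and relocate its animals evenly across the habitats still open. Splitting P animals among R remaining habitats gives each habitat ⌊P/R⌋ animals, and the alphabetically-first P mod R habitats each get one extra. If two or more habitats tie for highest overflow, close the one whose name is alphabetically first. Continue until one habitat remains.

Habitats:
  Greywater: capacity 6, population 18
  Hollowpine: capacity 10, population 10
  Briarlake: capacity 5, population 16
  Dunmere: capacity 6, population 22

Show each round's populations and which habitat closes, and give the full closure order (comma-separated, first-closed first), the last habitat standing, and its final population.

Closure order: Dunmere, Briarlake, Greywater
Last habitat: Hollowpine with 66 animals

Round 1: Briarlake=16 Dunmere=22 Greywater=18 Hollowpine=10 → close Dunmere (overflow 16)
  22÷3 = 7 each, +1 to first 1
Round 2: Briarlake=24 Greywater=25 Hollowpine=17 → close Briarlake (overflow 19)
  24÷2 = 12 each, +1 to first 0
Round 3: Greywater=37 Hollowpine=29 → close Greywater (overflow 31)
  37÷1 = 37 each, +1 to first 0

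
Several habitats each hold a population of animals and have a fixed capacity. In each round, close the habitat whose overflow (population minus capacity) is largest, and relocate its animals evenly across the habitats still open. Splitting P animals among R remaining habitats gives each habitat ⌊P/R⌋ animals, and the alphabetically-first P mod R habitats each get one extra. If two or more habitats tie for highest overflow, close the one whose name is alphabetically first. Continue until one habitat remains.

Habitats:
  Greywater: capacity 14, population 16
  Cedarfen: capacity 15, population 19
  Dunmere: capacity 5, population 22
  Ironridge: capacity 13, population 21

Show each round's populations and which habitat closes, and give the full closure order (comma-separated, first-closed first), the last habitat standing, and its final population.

Round 1: Cedarfen=19 Dunmere=22 Greywater=16 Ironridge=21 → close Dunmere (overflow 17)
  22÷3 = 7 each, +1 to first 1
Round 2: Cedarfen=27 Greywater=23 Ironridge=28 → close Ironridge (overflow 15)
  28÷2 = 14 each, +1 to first 0
Round 3: Cedarfen=41 Greywater=37 → close Cedarfen (overflow 26)
  41÷1 = 41 each, +1 to first 0

Closure order: Dunmere, Ironridge, Cedarfen
Last habitat: Greywater with 78 animals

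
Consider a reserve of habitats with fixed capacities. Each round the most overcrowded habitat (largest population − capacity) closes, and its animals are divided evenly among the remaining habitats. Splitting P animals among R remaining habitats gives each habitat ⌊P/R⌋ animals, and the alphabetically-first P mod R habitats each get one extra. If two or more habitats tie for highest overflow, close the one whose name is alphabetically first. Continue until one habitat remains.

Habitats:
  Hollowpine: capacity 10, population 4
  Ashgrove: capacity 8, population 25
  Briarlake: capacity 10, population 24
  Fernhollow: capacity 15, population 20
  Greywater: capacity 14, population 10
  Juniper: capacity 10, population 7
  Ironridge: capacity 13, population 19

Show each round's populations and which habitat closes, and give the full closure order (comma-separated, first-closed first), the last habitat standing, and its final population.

Closure order: Ashgrove, Briarlake, Ironridge, Fernhollow, Greywater, Juniper
Last habitat: Hollowpine with 109 animals

Round 1: Ashgrove=25 Briarlake=24 Fernhollow=20 Greywater=10 Hollowpine=4 Ironridge=19 Juniper=7 → close Ashgrove (overflow 17)
  25÷6 = 4 each, +1 to first 1
Round 2: Briarlake=29 Fernhollow=24 Greywater=14 Hollowpine=8 Ironridge=23 Juniper=11 → close Briarlake (overflow 19)
  29÷5 = 5 each, +1 to first 4
Round 3: Fernhollow=30 Greywater=20 Hollowpine=14 Ironridge=29 Juniper=16 → close Ironridge (overflow 16)
  29÷4 = 7 each, +1 to first 1
Round 4: Fernhollow=38 Greywater=27 Hollowpine=21 Juniper=23 → close Fernhollow (overflow 23)
  38÷3 = 12 each, +1 to first 2
Round 5: Greywater=40 Hollowpine=34 Juniper=35 → close Greywater (overflow 26)
  40÷2 = 20 each, +1 to first 0
Round 6: Hollowpine=54 Juniper=55 → close Juniper (overflow 45)
  55÷1 = 55 each, +1 to first 0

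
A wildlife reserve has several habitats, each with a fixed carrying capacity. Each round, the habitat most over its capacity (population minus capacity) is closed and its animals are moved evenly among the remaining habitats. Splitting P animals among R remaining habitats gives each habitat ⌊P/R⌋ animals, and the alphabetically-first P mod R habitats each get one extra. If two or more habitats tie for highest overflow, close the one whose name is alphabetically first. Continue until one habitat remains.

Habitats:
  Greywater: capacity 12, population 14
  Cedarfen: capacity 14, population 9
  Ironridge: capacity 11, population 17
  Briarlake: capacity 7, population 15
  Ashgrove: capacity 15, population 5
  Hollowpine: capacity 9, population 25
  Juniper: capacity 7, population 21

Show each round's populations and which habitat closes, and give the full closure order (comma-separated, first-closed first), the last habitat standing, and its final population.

Round 1: Ashgrove=5 Briarlake=15 Cedarfen=9 Greywater=14 Hollowpine=25 Ironridge=17 Juniper=21 → close Hollowpine (overflow 16)
  25÷6 = 4 each, +1 to first 1
Round 2: Ashgrove=10 Briarlake=19 Cedarfen=13 Greywater=18 Ironridge=21 Juniper=25 → close Juniper (overflow 18)
  25÷5 = 5 each, +1 to first 0
Round 3: Ashgrove=15 Briarlake=24 Cedarfen=18 Greywater=23 Ironridge=26 → close Briarlake (overflow 17)
  24÷4 = 6 each, +1 to first 0
Round 4: Ashgrove=21 Cedarfen=24 Greywater=29 Ironridge=32 → close Ironridge (overflow 21)
  32÷3 = 10 each, +1 to first 2
Round 5: Ashgrove=32 Cedarfen=35 Greywater=39 → close Greywater (overflow 27)
  39÷2 = 19 each, +1 to first 1
Round 6: Ashgrove=52 Cedarfen=54 → close Cedarfen (overflow 40)
  54÷1 = 54 each, +1 to first 0

Closure order: Hollowpine, Juniper, Briarlake, Ironridge, Greywater, Cedarfen
Last habitat: Ashgrove with 106 animals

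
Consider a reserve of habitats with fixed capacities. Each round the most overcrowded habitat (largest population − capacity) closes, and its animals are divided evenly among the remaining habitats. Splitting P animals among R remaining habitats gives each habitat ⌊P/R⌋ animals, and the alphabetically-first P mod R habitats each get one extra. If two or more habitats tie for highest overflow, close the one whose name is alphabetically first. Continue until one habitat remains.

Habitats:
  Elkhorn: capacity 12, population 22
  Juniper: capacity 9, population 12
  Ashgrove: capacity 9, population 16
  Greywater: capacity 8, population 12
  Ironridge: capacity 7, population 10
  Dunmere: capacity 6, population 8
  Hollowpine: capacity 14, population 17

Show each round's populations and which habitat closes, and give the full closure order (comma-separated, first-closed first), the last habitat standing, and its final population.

Closure order: Elkhorn, Ashgrove, Greywater, Hollowpine, Dunmere, Ironridge
Last habitat: Juniper with 97 animals

Round 1: Ashgrove=16 Dunmere=8 Elkhorn=22 Greywater=12 Hollowpine=17 Ironridge=10 Juniper=12 → close Elkhorn (overflow 10)
  22÷6 = 3 each, +1 to first 4
Round 2: Ashgrove=20 Dunmere=12 Greywater=16 Hollowpine=21 Ironridge=13 Juniper=15 → close Ashgrove (overflow 11)
  20÷5 = 4 each, +1 to first 0
Round 3: Dunmere=16 Greywater=20 Hollowpine=25 Ironridge=17 Juniper=19 → close Greywater (overflow 12)
  20÷4 = 5 each, +1 to first 0
Round 4: Dunmere=21 Hollowpine=30 Ironridge=22 Juniper=24 → close Hollowpine (overflow 16)
  30÷3 = 10 each, +1 to first 0
Round 5: Dunmere=31 Ironridge=32 Juniper=34 → close Dunmere (overflow 25)
  31÷2 = 15 each, +1 to first 1
Round 6: Ironridge=48 Juniper=49 → close Ironridge (overflow 41)
  48÷1 = 48 each, +1 to first 0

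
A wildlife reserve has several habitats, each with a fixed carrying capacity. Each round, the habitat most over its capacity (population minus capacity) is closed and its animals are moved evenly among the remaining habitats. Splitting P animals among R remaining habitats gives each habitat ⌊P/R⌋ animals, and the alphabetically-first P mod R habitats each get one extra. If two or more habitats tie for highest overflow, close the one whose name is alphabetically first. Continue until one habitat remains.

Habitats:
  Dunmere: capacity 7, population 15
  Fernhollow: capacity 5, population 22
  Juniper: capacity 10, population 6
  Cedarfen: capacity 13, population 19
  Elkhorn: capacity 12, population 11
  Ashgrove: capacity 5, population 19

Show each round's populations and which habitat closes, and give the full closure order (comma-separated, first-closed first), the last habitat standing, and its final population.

Round 1: Ashgrove=19 Cedarfen=19 Dunmere=15 Elkhorn=11 Fernhollow=22 Juniper=6 → close Fernhollow (overflow 17)
  22÷5 = 4 each, +1 to first 2
Round 2: Ashgrove=24 Cedarfen=24 Dunmere=19 Elkhorn=15 Juniper=10 → close Ashgrove (overflow 19)
  24÷4 = 6 each, +1 to first 0
Round 3: Cedarfen=30 Dunmere=25 Elkhorn=21 Juniper=16 → close Dunmere (overflow 18)
  25÷3 = 8 each, +1 to first 1
Round 4: Cedarfen=39 Elkhorn=29 Juniper=24 → close Cedarfen (overflow 26)
  39÷2 = 19 each, +1 to first 1
Round 5: Elkhorn=49 Juniper=43 → close Elkhorn (overflow 37)
  49÷1 = 49 each, +1 to first 0

Closure order: Fernhollow, Ashgrove, Dunmere, Cedarfen, Elkhorn
Last habitat: Juniper with 92 animals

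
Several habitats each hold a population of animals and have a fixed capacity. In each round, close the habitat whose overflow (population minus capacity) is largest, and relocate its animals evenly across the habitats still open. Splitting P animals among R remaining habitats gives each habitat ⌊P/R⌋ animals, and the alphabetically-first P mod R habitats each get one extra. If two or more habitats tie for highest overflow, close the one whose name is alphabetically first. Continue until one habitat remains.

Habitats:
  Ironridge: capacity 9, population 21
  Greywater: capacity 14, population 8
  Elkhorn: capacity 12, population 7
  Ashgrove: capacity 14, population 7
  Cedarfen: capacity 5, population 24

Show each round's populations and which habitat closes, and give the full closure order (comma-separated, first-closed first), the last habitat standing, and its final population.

Round 1: Ashgrove=7 Cedarfen=24 Elkhorn=7 Greywater=8 Ironridge=21 → close Cedarfen (overflow 19)
  24÷4 = 6 each, +1 to first 0
Round 2: Ashgrove=13 Elkhorn=13 Greywater=14 Ironridge=27 → close Ironridge (overflow 18)
  27÷3 = 9 each, +1 to first 0
Round 3: Ashgrove=22 Elkhorn=22 Greywater=23 → close Elkhorn (overflow 10)
  22÷2 = 11 each, +1 to first 0
Round 4: Ashgrove=33 Greywater=34 → close Greywater (overflow 20)
  34÷1 = 34 each, +1 to first 0

Closure order: Cedarfen, Ironridge, Elkhorn, Greywater
Last habitat: Ashgrove with 67 animals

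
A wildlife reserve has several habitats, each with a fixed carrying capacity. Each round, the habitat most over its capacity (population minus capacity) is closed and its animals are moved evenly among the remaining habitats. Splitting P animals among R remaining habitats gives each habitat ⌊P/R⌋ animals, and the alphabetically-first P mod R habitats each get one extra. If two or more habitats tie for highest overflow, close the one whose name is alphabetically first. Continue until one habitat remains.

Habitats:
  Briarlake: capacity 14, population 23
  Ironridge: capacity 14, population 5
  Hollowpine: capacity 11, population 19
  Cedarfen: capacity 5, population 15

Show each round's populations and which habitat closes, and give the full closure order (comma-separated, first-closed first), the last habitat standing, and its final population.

Round 1: Briarlake=23 Cedarfen=15 Hollowpine=19 Ironridge=5 → close Cedarfen (overflow 10)
  15÷3 = 5 each, +1 to first 0
Round 2: Briarlake=28 Hollowpine=24 Ironridge=10 → close Briarlake (overflow 14)
  28÷2 = 14 each, +1 to first 0
Round 3: Hollowpine=38 Ironridge=24 → close Hollowpine (overflow 27)
  38÷1 = 38 each, +1 to first 0

Closure order: Cedarfen, Briarlake, Hollowpine
Last habitat: Ironridge with 62 animals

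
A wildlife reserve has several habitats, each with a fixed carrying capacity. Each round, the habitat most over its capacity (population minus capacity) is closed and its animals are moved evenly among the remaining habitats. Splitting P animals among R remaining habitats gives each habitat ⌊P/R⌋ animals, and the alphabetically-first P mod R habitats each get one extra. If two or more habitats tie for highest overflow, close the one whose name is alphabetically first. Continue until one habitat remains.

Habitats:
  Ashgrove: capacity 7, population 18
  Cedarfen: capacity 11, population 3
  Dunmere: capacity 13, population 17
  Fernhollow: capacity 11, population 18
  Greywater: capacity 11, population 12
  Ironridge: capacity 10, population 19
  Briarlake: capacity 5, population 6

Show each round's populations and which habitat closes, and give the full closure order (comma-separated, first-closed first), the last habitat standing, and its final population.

Round 1: Ashgrove=18 Briarlake=6 Cedarfen=3 Dunmere=17 Fernhollow=18 Greywater=12 Ironridge=19 → close Ashgrove (overflow 11)
  18÷6 = 3 each, +1 to first 0
Round 2: Briarlake=9 Cedarfen=6 Dunmere=20 Fernhollow=21 Greywater=15 Ironridge=22 → close Ironridge (overflow 12)
  22÷5 = 4 each, +1 to first 2
Round 3: Briarlake=14 Cedarfen=11 Dunmere=24 Fernhollow=25 Greywater=19 → close Fernhollow (overflow 14)
  25÷4 = 6 each, +1 to first 1
Round 4: Briarlake=21 Cedarfen=17 Dunmere=30 Greywater=25 → close Dunmere (overflow 17)
  30÷3 = 10 each, +1 to first 0
Round 5: Briarlake=31 Cedarfen=27 Greywater=35 → close Briarlake (overflow 26)
  31÷2 = 15 each, +1 to first 1
Round 6: Cedarfen=43 Greywater=50 → close Greywater (overflow 39)
  50÷1 = 50 each, +1 to first 0

Closure order: Ashgrove, Ironridge, Fernhollow, Dunmere, Briarlake, Greywater
Last habitat: Cedarfen with 93 animals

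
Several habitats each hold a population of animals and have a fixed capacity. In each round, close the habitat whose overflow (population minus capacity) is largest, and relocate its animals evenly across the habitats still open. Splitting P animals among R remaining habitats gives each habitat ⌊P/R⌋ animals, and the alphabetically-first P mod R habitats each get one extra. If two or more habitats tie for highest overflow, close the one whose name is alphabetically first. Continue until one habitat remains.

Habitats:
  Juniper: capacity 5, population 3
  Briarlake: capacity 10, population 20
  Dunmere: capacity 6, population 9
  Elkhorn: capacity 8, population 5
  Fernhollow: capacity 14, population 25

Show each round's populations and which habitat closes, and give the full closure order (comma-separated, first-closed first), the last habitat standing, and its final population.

Closure order: Fernhollow, Briarlake, Dunmere, Juniper
Last habitat: Elkhorn with 62 animals

Round 1: Briarlake=20 Dunmere=9 Elkhorn=5 Fernhollow=25 Juniper=3 → close Fernhollow (overflow 11)
  25÷4 = 6 each, +1 to first 1
Round 2: Briarlake=27 Dunmere=15 Elkhorn=11 Juniper=9 → close Briarlake (overflow 17)
  27÷3 = 9 each, +1 to first 0
Round 3: Dunmere=24 Elkhorn=20 Juniper=18 → close Dunmere (overflow 18)
  24÷2 = 12 each, +1 to first 0
Round 4: Elkhorn=32 Juniper=30 → close Juniper (overflow 25)
  30÷1 = 30 each, +1 to first 0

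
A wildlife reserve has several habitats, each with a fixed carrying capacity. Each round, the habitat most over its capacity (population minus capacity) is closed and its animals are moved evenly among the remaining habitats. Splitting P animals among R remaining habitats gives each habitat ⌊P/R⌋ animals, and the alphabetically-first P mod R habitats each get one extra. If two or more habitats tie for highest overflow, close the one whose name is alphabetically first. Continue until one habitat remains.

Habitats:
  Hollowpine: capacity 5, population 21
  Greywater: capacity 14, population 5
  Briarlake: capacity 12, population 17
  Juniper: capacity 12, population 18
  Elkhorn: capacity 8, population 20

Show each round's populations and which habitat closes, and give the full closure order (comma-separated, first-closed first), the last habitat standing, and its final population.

Closure order: Hollowpine, Elkhorn, Briarlake, Juniper
Last habitat: Greywater with 81 animals

Round 1: Briarlake=17 Elkhorn=20 Greywater=5 Hollowpine=21 Juniper=18 → close Hollowpine (overflow 16)
  21÷4 = 5 each, +1 to first 1
Round 2: Briarlake=23 Elkhorn=25 Greywater=10 Juniper=23 → close Elkhorn (overflow 17)
  25÷3 = 8 each, +1 to first 1
Round 3: Briarlake=32 Greywater=18 Juniper=31 → close Briarlake (overflow 20)
  32÷2 = 16 each, +1 to first 0
Round 4: Greywater=34 Juniper=47 → close Juniper (overflow 35)
  47÷1 = 47 each, +1 to first 0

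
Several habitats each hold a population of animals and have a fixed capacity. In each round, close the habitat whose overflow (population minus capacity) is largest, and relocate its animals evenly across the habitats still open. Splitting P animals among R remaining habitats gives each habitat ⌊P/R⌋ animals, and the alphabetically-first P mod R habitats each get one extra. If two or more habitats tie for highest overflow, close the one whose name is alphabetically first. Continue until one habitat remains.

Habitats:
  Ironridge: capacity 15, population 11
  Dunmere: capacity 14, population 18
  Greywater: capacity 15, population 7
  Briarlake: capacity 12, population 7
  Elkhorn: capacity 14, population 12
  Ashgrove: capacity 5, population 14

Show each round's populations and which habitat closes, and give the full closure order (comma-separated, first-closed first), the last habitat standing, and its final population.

Closure order: Ashgrove, Dunmere, Elkhorn, Briarlake, Ironridge
Last habitat: Greywater with 69 animals

Round 1: Ashgrove=14 Briarlake=7 Dunmere=18 Elkhorn=12 Greywater=7 Ironridge=11 → close Ashgrove (overflow 9)
  14÷5 = 2 each, +1 to first 4
Round 2: Briarlake=10 Dunmere=21 Elkhorn=15 Greywater=10 Ironridge=13 → close Dunmere (overflow 7)
  21÷4 = 5 each, +1 to first 1
Round 3: Briarlake=16 Elkhorn=20 Greywater=15 Ironridge=18 → close Elkhorn (overflow 6)
  20÷3 = 6 each, +1 to first 2
Round 4: Briarlake=23 Greywater=22 Ironridge=24 → close Briarlake (overflow 11)
  23÷2 = 11 each, +1 to first 1
Round 5: Greywater=34 Ironridge=35 → close Ironridge (overflow 20)
  35÷1 = 35 each, +1 to first 0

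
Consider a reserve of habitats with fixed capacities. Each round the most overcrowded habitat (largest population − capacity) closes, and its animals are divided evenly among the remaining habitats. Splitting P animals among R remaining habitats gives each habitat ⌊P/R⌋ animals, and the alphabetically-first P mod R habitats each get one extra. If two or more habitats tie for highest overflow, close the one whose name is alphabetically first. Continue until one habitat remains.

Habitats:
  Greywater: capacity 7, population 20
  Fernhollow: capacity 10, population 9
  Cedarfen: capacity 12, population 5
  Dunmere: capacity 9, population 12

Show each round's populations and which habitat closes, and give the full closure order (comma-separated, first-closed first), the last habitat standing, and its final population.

Round 1: Cedarfen=5 Dunmere=12 Fernhollow=9 Greywater=20 → close Greywater (overflow 13)
  20÷3 = 6 each, +1 to first 2
Round 2: Cedarfen=12 Dunmere=19 Fernhollow=15 → close Dunmere (overflow 10)
  19÷2 = 9 each, +1 to first 1
Round 3: Cedarfen=22 Fernhollow=24 → close Fernhollow (overflow 14)
  24÷1 = 24 each, +1 to first 0

Closure order: Greywater, Dunmere, Fernhollow
Last habitat: Cedarfen with 46 animals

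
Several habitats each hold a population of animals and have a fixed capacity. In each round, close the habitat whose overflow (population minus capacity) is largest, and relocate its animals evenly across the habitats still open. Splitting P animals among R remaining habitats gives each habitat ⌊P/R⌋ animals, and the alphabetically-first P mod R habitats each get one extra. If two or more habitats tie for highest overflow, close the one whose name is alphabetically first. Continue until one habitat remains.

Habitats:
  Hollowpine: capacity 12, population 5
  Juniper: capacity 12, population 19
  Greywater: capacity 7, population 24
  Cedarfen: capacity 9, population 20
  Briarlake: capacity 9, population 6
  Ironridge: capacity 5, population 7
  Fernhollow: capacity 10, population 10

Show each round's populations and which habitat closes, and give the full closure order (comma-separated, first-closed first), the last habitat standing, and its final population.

Closure order: Greywater, Cedarfen, Juniper, Ironridge, Fernhollow, Briarlake
Last habitat: Hollowpine with 91 animals

Round 1: Briarlake=6 Cedarfen=20 Fernhollow=10 Greywater=24 Hollowpine=5 Ironridge=7 Juniper=19 → close Greywater (overflow 17)
  24÷6 = 4 each, +1 to first 0
Round 2: Briarlake=10 Cedarfen=24 Fernhollow=14 Hollowpine=9 Ironridge=11 Juniper=23 → close Cedarfen (overflow 15)
  24÷5 = 4 each, +1 to first 4
Round 3: Briarlake=15 Fernhollow=19 Hollowpine=14 Ironridge=16 Juniper=27 → close Juniper (overflow 15)
  27÷4 = 6 each, +1 to first 3
Round 4: Briarlake=22 Fernhollow=26 Hollowpine=21 Ironridge=22 → close Ironridge (overflow 17)
  22÷3 = 7 each, +1 to first 1
Round 5: Briarlake=30 Fernhollow=33 Hollowpine=28 → close Fernhollow (overflow 23)
  33÷2 = 16 each, +1 to first 1
Round 6: Briarlake=47 Hollowpine=44 → close Briarlake (overflow 38)
  47÷1 = 47 each, +1 to first 0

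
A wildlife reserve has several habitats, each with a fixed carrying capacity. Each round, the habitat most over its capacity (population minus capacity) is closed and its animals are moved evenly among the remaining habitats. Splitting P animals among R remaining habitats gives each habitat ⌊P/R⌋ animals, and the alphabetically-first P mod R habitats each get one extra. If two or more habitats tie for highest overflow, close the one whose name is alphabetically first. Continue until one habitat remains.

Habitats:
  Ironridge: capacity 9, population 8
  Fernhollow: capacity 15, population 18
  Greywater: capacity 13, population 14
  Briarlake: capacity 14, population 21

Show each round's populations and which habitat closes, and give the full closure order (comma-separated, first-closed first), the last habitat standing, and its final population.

Closure order: Briarlake, Fernhollow, Greywater
Last habitat: Ironridge with 61 animals

Round 1: Briarlake=21 Fernhollow=18 Greywater=14 Ironridge=8 → close Briarlake (overflow 7)
  21÷3 = 7 each, +1 to first 0
Round 2: Fernhollow=25 Greywater=21 Ironridge=15 → close Fernhollow (overflow 10)
  25÷2 = 12 each, +1 to first 1
Round 3: Greywater=34 Ironridge=27 → close Greywater (overflow 21)
  34÷1 = 34 each, +1 to first 0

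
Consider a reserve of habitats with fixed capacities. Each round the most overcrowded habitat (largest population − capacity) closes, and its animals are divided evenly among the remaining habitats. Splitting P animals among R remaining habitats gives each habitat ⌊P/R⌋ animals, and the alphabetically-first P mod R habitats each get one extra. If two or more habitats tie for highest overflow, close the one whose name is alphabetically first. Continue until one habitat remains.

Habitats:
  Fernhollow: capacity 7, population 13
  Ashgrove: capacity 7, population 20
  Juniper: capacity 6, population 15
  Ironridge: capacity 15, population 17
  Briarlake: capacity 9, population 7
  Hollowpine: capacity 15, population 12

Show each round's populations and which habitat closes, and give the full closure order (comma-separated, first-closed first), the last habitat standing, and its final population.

Round 1: Ashgrove=20 Briarlake=7 Fernhollow=13 Hollowpine=12 Ironridge=17 Juniper=15 → close Ashgrove (overflow 13)
  20÷5 = 4 each, +1 to first 0
Round 2: Briarlake=11 Fernhollow=17 Hollowpine=16 Ironridge=21 Juniper=19 → close Juniper (overflow 13)
  19÷4 = 4 each, +1 to first 3
Round 3: Briarlake=16 Fernhollow=22 Hollowpine=21 Ironridge=25 → close Fernhollow (overflow 15)
  22÷3 = 7 each, +1 to first 1
Round 4: Briarlake=24 Hollowpine=28 Ironridge=32 → close Ironridge (overflow 17)
  32÷2 = 16 each, +1 to first 0
Round 5: Briarlake=40 Hollowpine=44 → close Briarlake (overflow 31)
  40÷1 = 40 each, +1 to first 0

Closure order: Ashgrove, Juniper, Fernhollow, Ironridge, Briarlake
Last habitat: Hollowpine with 84 animals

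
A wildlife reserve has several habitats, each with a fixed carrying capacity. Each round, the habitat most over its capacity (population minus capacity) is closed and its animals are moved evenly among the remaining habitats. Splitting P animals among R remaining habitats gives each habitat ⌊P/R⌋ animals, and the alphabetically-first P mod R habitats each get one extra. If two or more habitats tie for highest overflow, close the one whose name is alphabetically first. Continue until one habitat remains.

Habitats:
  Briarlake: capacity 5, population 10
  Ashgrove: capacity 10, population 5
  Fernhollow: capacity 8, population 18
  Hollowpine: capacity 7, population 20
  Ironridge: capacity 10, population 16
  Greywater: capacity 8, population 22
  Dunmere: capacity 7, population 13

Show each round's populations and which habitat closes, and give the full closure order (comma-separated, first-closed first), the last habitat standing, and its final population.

Round 1: Ashgrove=5 Briarlake=10 Dunmere=13 Fernhollow=18 Greywater=22 Hollowpine=20 Ironridge=16 → close Greywater (overflow 14)
  22÷6 = 3 each, +1 to first 4
Round 2: Ashgrove=9 Briarlake=14 Dunmere=17 Fernhollow=22 Hollowpine=23 Ironridge=19 → close Hollowpine (overflow 16)
  23÷5 = 4 each, +1 to first 3
Round 3: Ashgrove=14 Briarlake=19 Dunmere=22 Fernhollow=26 Ironridge=23 → close Fernhollow (overflow 18)
  26÷4 = 6 each, +1 to first 2
Round 4: Ashgrove=21 Briarlake=26 Dunmere=28 Ironridge=29 → close Briarlake (overflow 21)
  26÷3 = 8 each, +1 to first 2
Round 5: Ashgrove=30 Dunmere=37 Ironridge=37 → close Dunmere (overflow 30)
  37÷2 = 18 each, +1 to first 1
Round 6: Ashgrove=49 Ironridge=55 → close Ironridge (overflow 45)
  55÷1 = 55 each, +1 to first 0

Closure order: Greywater, Hollowpine, Fernhollow, Briarlake, Dunmere, Ironridge
Last habitat: Ashgrove with 104 animals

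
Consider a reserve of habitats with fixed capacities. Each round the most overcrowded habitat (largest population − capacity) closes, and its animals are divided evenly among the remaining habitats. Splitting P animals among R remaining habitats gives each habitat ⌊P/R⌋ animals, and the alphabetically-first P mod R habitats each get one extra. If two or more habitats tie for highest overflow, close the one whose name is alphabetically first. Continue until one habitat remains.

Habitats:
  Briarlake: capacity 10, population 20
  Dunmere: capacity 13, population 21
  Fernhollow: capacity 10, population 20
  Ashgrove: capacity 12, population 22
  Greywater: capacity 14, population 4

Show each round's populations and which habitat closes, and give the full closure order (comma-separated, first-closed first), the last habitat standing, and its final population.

Closure order: Ashgrove, Briarlake, Fernhollow, Dunmere
Last habitat: Greywater with 87 animals

Round 1: Ashgrove=22 Briarlake=20 Dunmere=21 Fernhollow=20 Greywater=4 → close Ashgrove (overflow 10)
  22÷4 = 5 each, +1 to first 2
Round 2: Briarlake=26 Dunmere=27 Fernhollow=25 Greywater=9 → close Briarlake (overflow 16)
  26÷3 = 8 each, +1 to first 2
Round 3: Dunmere=36 Fernhollow=34 Greywater=17 → close Fernhollow (overflow 24)
  34÷2 = 17 each, +1 to first 0
Round 4: Dunmere=53 Greywater=34 → close Dunmere (overflow 40)
  53÷1 = 53 each, +1 to first 0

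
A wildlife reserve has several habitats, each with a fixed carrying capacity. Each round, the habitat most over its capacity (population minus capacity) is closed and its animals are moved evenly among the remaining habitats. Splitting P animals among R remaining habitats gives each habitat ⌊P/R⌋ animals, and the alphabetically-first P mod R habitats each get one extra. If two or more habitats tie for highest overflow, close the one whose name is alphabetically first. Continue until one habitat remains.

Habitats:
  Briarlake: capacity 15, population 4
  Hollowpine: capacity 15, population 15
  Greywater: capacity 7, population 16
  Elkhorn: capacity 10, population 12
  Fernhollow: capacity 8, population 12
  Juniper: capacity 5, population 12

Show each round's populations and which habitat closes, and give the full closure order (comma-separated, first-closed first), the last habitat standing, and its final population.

Closure order: Greywater, Juniper, Fernhollow, Elkhorn, Hollowpine
Last habitat: Briarlake with 71 animals

Round 1: Briarlake=4 Elkhorn=12 Fernhollow=12 Greywater=16 Hollowpine=15 Juniper=12 → close Greywater (overflow 9)
  16÷5 = 3 each, +1 to first 1
Round 2: Briarlake=8 Elkhorn=15 Fernhollow=15 Hollowpine=18 Juniper=15 → close Juniper (overflow 10)
  15÷4 = 3 each, +1 to first 3
Round 3: Briarlake=12 Elkhorn=19 Fernhollow=19 Hollowpine=21 → close Fernhollow (overflow 11)
  19÷3 = 6 each, +1 to first 1
Round 4: Briarlake=19 Elkhorn=25 Hollowpine=27 → close Elkhorn (overflow 15)
  25÷2 = 12 each, +1 to first 1
Round 5: Briarlake=32 Hollowpine=39 → close Hollowpine (overflow 24)
  39÷1 = 39 each, +1 to first 0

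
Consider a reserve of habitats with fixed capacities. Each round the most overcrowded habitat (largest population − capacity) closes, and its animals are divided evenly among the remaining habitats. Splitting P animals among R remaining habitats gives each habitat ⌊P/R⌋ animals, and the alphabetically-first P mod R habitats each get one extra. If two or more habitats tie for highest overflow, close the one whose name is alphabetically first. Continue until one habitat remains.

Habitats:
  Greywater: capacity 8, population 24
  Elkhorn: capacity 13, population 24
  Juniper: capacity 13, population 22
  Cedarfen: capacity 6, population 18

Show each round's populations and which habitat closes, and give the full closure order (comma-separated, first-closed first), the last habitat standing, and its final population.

Closure order: Greywater, Cedarfen, Elkhorn
Last habitat: Juniper with 88 animals

Round 1: Cedarfen=18 Elkhorn=24 Greywater=24 Juniper=22 → close Greywater (overflow 16)
  24÷3 = 8 each, +1 to first 0
Round 2: Cedarfen=26 Elkhorn=32 Juniper=30 → close Cedarfen (overflow 20)
  26÷2 = 13 each, +1 to first 0
Round 3: Elkhorn=45 Juniper=43 → close Elkhorn (overflow 32)
  45÷1 = 45 each, +1 to first 0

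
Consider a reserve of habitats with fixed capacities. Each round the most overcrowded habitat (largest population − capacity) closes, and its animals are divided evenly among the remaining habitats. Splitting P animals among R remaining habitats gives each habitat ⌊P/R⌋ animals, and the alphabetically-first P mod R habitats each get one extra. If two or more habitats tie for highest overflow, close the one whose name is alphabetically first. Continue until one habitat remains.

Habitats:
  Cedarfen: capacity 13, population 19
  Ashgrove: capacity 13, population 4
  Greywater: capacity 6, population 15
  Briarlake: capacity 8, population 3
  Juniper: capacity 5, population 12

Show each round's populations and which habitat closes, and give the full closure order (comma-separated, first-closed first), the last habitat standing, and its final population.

Round 1: Ashgrove=4 Briarlake=3 Cedarfen=19 Greywater=15 Juniper=12 → close Greywater (overflow 9)
  15÷4 = 3 each, +1 to first 3
Round 2: Ashgrove=8 Briarlake=7 Cedarfen=23 Juniper=15 → close Cedarfen (overflow 10)
  23÷3 = 7 each, +1 to first 2
Round 3: Ashgrove=16 Briarlake=15 Juniper=22 → close Juniper (overflow 17)
  22÷2 = 11 each, +1 to first 0
Round 4: Ashgrove=27 Briarlake=26 → close Briarlake (overflow 18)
  26÷1 = 26 each, +1 to first 0

Closure order: Greywater, Cedarfen, Juniper, Briarlake
Last habitat: Ashgrove with 53 animals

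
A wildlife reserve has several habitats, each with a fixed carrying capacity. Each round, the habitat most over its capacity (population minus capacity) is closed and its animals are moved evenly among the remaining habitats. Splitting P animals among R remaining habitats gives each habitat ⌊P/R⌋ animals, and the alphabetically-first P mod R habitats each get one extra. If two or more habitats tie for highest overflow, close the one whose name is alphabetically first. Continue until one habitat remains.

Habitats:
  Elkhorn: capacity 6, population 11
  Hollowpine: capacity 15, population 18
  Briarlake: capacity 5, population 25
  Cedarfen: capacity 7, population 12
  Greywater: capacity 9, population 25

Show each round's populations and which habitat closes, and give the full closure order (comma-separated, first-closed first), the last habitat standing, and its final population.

Round 1: Briarlake=25 Cedarfen=12 Elkhorn=11 Greywater=25 Hollowpine=18 → close Briarlake (overflow 20)
  25÷4 = 6 each, +1 to first 1
Round 2: Cedarfen=19 Elkhorn=17 Greywater=31 Hollowpine=24 → close Greywater (overflow 22)
  31÷3 = 10 each, +1 to first 1
Round 3: Cedarfen=30 Elkhorn=27 Hollowpine=34 → close Cedarfen (overflow 23)
  30÷2 = 15 each, +1 to first 0
Round 4: Elkhorn=42 Hollowpine=49 → close Elkhorn (overflow 36)
  42÷1 = 42 each, +1 to first 0

Closure order: Briarlake, Greywater, Cedarfen, Elkhorn
Last habitat: Hollowpine with 91 animals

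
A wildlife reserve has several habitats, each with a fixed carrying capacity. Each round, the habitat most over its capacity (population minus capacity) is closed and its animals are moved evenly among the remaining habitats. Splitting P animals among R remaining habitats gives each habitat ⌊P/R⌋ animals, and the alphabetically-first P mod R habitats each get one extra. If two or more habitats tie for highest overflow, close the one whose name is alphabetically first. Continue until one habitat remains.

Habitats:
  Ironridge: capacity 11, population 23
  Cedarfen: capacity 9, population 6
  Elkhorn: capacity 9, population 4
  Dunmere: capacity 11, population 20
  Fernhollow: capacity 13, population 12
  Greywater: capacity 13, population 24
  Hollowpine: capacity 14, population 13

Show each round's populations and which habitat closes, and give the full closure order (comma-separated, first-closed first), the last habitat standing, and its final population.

Round 1: Cedarfen=6 Dunmere=20 Elkhorn=4 Fernhollow=12 Greywater=24 Hollowpine=13 Ironridge=23 → close Ironridge (overflow 12)
  23÷6 = 3 each, +1 to first 5
Round 2: Cedarfen=10 Dunmere=24 Elkhorn=8 Fernhollow=16 Greywater=28 Hollowpine=16 → close Greywater (overflow 15)
  28÷5 = 5 each, +1 to first 3
Round 3: Cedarfen=16 Dunmere=30 Elkhorn=14 Fernhollow=21 Hollowpine=21 → close Dunmere (overflow 19)
  30÷4 = 7 each, +1 to first 2
Round 4: Cedarfen=24 Elkhorn=22 Fernhollow=28 Hollowpine=28 → close Cedarfen (overflow 15)
  24÷3 = 8 each, +1 to first 0
Round 5: Elkhorn=30 Fernhollow=36 Hollowpine=36 → close Fernhollow (overflow 23)
  36÷2 = 18 each, +1 to first 0
Round 6: Elkhorn=48 Hollowpine=54 → close Hollowpine (overflow 40)
  54÷1 = 54 each, +1 to first 0

Closure order: Ironridge, Greywater, Dunmere, Cedarfen, Fernhollow, Hollowpine
Last habitat: Elkhorn with 102 animals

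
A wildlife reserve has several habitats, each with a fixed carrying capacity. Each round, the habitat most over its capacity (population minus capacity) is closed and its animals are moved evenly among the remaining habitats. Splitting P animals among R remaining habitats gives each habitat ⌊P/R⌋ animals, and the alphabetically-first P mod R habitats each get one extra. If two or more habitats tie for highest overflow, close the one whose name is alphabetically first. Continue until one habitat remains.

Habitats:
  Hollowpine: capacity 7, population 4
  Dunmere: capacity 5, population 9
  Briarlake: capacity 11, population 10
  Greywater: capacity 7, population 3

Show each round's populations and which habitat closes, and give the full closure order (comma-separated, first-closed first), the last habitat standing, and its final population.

Round 1: Briarlake=10 Dunmere=9 Greywater=3 Hollowpine=4 → close Dunmere (overflow 4)
  9÷3 = 3 each, +1 to first 0
Round 2: Briarlake=13 Greywater=6 Hollowpine=7 → close Briarlake (overflow 2)
  13÷2 = 6 each, +1 to first 1
Round 3: Greywater=13 Hollowpine=13 → close Greywater (overflow 6)
  13÷1 = 13 each, +1 to first 0

Closure order: Dunmere, Briarlake, Greywater
Last habitat: Hollowpine with 26 animals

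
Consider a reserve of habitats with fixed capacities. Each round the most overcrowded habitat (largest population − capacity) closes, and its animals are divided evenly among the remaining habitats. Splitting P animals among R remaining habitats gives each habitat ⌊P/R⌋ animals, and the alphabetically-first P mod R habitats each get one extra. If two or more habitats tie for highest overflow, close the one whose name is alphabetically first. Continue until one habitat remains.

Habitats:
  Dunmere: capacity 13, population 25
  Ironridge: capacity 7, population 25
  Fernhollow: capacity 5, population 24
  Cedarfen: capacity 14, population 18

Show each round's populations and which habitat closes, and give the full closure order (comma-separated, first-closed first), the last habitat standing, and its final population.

Closure order: Fernhollow, Ironridge, Dunmere
Last habitat: Cedarfen with 92 animals

Round 1: Cedarfen=18 Dunmere=25 Fernhollow=24 Ironridge=25 → close Fernhollow (overflow 19)
  24÷3 = 8 each, +1 to first 0
Round 2: Cedarfen=26 Dunmere=33 Ironridge=33 → close Ironridge (overflow 26)
  33÷2 = 16 each, +1 to first 1
Round 3: Cedarfen=43 Dunmere=49 → close Dunmere (overflow 36)
  49÷1 = 49 each, +1 to first 0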